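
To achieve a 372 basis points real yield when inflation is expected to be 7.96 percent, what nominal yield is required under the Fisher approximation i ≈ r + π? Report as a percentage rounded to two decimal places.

i ≈ r + π = 3.72% + 7.96% = 11.68%.

11.68%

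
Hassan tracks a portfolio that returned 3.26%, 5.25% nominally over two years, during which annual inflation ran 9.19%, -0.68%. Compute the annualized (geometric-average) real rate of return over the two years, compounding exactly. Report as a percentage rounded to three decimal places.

0.108%

Compound the nominal returns: 1.0326 × 1.0525 = 1.08681150.
Compound inflation: 1.0919 × 0.9932 = 1.08447508.
Deflate: 1.08681150 / 1.08447508 = 1.00215442.
Annualized real rate = 1.00215442^(1/2) − 1 = 0.1077% → 0.108%.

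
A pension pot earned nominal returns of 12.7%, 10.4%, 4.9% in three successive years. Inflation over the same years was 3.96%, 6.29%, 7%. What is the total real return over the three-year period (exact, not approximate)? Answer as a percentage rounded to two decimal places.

10.39%

Nominal growth factor = 1.1270 × 1.1040 × 1.0490 = 1.305174
Price-level growth factor = 1.0396 × 1.0629 × 1.0700 = 1.182340
Real growth factor = 1.305174 / 1.182340 = 1.103891
Total real return = 1.103891 − 1 → 10.39%.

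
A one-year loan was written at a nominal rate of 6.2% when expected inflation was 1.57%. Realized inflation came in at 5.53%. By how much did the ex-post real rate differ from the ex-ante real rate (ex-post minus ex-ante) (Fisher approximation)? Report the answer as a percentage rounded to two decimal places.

-3.96%

Ex-ante: 6.2% − 1.57% = 4.630%
Ex-post: 6.2% − 5.53% = 0.670%
Difference (ex-post − ex-ante) = -3.9600% → -3.96%.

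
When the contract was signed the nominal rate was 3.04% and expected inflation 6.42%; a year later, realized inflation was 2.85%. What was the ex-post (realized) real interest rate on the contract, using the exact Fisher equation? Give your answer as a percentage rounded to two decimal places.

0.18%

Ex-post: (1 + 0.0304)/(1 + 0.0285) − 1 = 0.1847%
So the realized real rate is 0.18%.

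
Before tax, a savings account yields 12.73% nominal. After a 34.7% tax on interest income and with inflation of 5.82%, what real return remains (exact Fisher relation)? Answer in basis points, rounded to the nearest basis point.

After-tax nominal return = 12.73% × (1 − 0.347) = 8.31269%.
1 + r = 1.0831269 / 1.05820 = 1.023556
After-tax real rate = 1.023556 − 1 → 236 basis points.

236 basis points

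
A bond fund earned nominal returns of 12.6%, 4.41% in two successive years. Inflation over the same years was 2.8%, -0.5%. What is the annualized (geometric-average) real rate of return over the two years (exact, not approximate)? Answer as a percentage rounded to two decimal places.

Nominal growth factor = 1.1260 × 1.0441 = 1.17565660
Price-level growth factor = 1.0280 × 0.9950 = 1.02286000
Real growth factor = 1.17565660 / 1.02286000 = 1.14938173
Annualized real rate = 1.14938173^(1/2) − 1 = 7.2092% → 7.21%.

7.21%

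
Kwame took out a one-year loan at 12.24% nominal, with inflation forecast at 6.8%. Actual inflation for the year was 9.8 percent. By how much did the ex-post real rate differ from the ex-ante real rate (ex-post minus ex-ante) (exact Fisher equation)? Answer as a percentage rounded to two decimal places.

Ex-ante: (1 + 0.1224)/(1 + 0.0680) − 1 = 5.0936%
Ex-post: (1 + 0.1224)/(1 + 0.0980) − 1 = 2.2222%
Difference (ex-post − ex-ante) = -2.8714% → -2.87%.

-2.87%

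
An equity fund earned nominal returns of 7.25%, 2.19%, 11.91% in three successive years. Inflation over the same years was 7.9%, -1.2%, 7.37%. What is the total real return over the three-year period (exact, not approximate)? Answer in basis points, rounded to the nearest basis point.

Nominal growth factor = 1.0725 × 1.0219 × 1.1191 = 1.226520
Price-level growth factor = 1.0790 × 0.9880 × 1.0737 = 1.144620
Real growth factor = 1.226520 / 1.144620 = 1.071552
Total real return = 1.071552 − 1 → 716 basis points.

716 basis points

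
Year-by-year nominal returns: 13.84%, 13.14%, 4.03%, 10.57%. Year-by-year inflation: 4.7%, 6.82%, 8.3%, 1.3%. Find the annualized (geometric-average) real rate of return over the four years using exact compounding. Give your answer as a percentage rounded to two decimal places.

4.83%

Nominal growth factor = 1.1384 × 1.1314 × 1.0403 × 1.1057 = 1.48151813
Price-level growth factor = 1.0470 × 1.0682 × 1.0830 × 1.0130 = 1.22697908
Real growth factor = 1.48151813 / 1.22697908 = 1.20745183
Annualized real rate = 1.20745183^(1/4) − 1 = 4.8256% → 4.83%.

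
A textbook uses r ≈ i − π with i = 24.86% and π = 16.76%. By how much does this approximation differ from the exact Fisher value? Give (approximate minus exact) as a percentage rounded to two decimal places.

Approximate: r ≈ 24.860% − 16.760% = 8.1000%
Exact: (1 + 0.2486)/(1 + 0.1676) − 1 = 6.9373%
Error = 8.1000% − 6.9373% = 1.1627% → 1.16%.

1.16%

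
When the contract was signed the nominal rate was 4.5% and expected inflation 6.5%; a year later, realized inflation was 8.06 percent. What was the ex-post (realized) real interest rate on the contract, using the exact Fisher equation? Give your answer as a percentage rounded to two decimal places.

-3.29%

Ex-post: (1 + 0.0450)/(1 + 0.0806) − 1 = -3.2945%
So the realized real rate is -3.29%.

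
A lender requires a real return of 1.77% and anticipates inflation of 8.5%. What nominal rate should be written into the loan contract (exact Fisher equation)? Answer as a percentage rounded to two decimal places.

10.42%

(1 + i) = (1 + r)(1 + π) = 1.01770 × 1.08500 = 1.1042045
i = 1.1042045 − 1, so the required nominal rate is 10.42%.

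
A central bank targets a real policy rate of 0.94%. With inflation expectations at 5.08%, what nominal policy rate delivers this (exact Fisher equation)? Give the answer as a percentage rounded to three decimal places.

(1 + i) = (1 + r)(1 + π) = 1.00940 × 1.05080 = 1.06067752
i = 1.06067752 − 1, so the required nominal rate is 6.068%.

6.068%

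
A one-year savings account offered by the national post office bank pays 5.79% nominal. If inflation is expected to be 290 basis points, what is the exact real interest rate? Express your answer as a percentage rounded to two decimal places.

By the Fisher equation, 1 + r = (1 + i)/(1 + π).
1 + r = 1.05790 / 1.02900 = 1.028086
r = 1.028086 − 1 = 2.8086%, i.e. 2.81%.

2.81%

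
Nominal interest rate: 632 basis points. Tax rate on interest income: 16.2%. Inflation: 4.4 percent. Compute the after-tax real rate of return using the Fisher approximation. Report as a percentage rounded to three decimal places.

0.896%

After-tax nominal return = 6.32% × (1 − 0.162) = 5.29616%.
r ≈ 5.29616% − 4.4% → 0.896%.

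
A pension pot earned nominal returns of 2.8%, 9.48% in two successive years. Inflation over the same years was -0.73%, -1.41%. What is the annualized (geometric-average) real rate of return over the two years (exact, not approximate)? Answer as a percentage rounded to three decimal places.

Compound the nominal returns: 1.0280 × 1.0948 = 1.125454400.
Compound inflation: 0.9927 × 0.9859 = 0.978702930.
Deflate: 1.125454400 / 0.978702930 = 1.149944856.
Annualized real rate = 1.149944856^(1/2) − 1 = 7.23548% → 7.235%.

7.235%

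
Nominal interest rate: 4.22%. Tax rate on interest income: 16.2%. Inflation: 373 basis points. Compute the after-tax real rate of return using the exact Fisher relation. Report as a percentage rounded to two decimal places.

-0.19%

After-tax nominal return = 4.22% × (1 − 0.162) = 3.53636%.
1 + r = 1.0353636 / 1.03730 = 0.998133
After-tax real rate = 0.998133 − 1 → -0.19%.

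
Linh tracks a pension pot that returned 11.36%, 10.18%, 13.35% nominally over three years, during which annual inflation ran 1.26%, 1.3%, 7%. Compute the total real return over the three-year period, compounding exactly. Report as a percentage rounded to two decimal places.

26.71%

Nominal growth factor = 1.1136 × 1.1018 × 1.1335 = 1.390764
Price-level growth factor = 1.0126 × 1.0130 × 1.0700 = 1.097567
Real growth factor = 1.390764 / 1.097567 = 1.267133
Total real return = 1.267133 − 1 → 26.71%.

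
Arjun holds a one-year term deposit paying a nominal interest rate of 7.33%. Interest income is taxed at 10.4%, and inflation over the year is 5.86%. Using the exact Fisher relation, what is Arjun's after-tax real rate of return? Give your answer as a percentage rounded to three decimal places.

0.669%

After-tax nominal return = 7.33% × (1 − 0.104) = 6.56768%.
1 + r = 1.0656768 / 1.05860 = 1.0066851
After-tax real rate = 1.0066851 − 1 → 0.669%.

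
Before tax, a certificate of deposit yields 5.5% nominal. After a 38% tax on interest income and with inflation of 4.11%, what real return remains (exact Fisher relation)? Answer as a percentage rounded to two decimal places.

-0.67%

After-tax nominal return = 5.5% × (1 − 0.38) = 3.4100%.
1 + r = 1.03410 / 1.04110 = 0.993276
After-tax real rate = 0.993276 − 1 → -0.67%.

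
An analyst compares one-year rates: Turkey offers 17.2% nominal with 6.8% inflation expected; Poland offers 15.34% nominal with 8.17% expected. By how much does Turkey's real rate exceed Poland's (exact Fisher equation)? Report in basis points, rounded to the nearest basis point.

Turkey: (1 + 0.1720)/(1 + 0.0680) − 1 = 9.7378%
Poland: (1 + 0.1534)/(1 + 0.0817) − 1 = 6.6285%
Differential = 9.7378% − 6.6285% = 3.1094% → 311 basis points.

311 basis points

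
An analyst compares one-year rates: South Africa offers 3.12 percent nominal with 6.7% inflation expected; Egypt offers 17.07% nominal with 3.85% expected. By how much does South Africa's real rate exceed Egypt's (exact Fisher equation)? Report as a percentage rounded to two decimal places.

South Africa: (1 + 0.0312)/(1 + 0.0670) − 1 = -3.3552%
Egypt: (1 + 0.1707)/(1 + 0.0385) − 1 = 12.7299%
Differential = -3.3552% − 12.7299% = -16.0851% → -16.09%.

-16.09%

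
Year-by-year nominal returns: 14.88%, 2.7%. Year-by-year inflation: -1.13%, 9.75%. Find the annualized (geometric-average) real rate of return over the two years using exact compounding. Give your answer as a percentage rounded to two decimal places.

4.27%

Nominal growth factor = 1.1488 × 1.0270 = 1.17981760
Price-level growth factor = 0.9887 × 1.0975 = 1.08509825
Real growth factor = 1.17981760 / 1.08509825 = 1.08729104
Annualized real rate = 1.08729104^(1/2) − 1 = 4.2732% → 4.27%.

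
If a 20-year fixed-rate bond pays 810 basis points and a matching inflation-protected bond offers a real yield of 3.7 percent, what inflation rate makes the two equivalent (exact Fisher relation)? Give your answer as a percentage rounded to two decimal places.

(1 + π) = (1 + i)/(1 + r) = 1.08100 / 1.03700 = 1.042430
Break-even inflation = 1.042430 − 1 → 4.24%.

4.24%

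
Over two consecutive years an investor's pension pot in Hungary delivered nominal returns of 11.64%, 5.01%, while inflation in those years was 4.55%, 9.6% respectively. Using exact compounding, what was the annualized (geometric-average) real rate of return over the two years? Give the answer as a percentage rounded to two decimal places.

1.15%

Nominal growth factor = 1.1164 × 1.0501 = 1.17233164
Price-level growth factor = 1.0455 × 1.0960 = 1.14586800
Real growth factor = 1.17233164 / 1.14586800 = 1.02309484
Annualized real rate = 1.02309484^(1/2) − 1 = 1.1482% → 1.15%.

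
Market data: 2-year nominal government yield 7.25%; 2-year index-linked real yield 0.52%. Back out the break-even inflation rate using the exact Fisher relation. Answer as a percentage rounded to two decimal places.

(1 + π) = (1 + i)/(1 + r) = 1.07250 / 1.00520 = 1.066952
Break-even inflation = 1.066952 − 1 → 6.70%.

6.70%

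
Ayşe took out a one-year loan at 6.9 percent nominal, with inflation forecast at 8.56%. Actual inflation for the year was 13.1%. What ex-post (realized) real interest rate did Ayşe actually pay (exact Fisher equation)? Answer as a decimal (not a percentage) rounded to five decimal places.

Ex-post: (1 + 0.0690)/(1 + 0.1310) − 1 = -5.4819%
So the realized real rate is -0.05482.

-0.05482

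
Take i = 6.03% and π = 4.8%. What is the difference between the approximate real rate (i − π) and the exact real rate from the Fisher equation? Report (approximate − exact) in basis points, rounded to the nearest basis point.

Approximate: r ≈ 6.030% − 4.800% = 1.2300%
Exact: (1 + 0.0603)/(1 + 0.0480) − 1 = 1.1737%
Error = 1.2300% − 1.1737% = 0.0563% → 6 basis points.

6 basis points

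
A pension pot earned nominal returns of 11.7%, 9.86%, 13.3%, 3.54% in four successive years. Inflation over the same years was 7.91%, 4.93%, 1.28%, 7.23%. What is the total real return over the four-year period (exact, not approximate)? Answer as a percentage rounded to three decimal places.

Nominal growth factor = 1.1170 × 1.0986 × 1.1330 × 1.0354 = 1.439564
Price-level growth factor = 1.0791 × 1.0493 × 1.0128 × 1.0723 = 1.229706
Real growth factor = 1.439564 / 1.229706 = 1.170656
Total real return = 1.170656 − 1 → 17.066%.

17.066%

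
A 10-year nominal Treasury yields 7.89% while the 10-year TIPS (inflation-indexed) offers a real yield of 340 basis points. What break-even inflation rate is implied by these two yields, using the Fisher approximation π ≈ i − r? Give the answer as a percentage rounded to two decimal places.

π ≈ i − r = 7.89% − 3.4% → 4.49%.

4.49%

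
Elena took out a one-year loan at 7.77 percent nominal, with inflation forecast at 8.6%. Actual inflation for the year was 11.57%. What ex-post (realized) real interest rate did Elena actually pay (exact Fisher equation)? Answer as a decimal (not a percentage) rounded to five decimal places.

-0.03406

Ex-post: (1 + 0.0777)/(1 + 0.1157) − 1 = -3.4059%
So the realized real rate is -0.03406.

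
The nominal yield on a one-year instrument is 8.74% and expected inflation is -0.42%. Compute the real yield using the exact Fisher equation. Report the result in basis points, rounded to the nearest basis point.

1 + r = 1.08740 / 0.99580 = 1.091986
r = 1.091986 − 1 = 9.1986%, i.e. 920 basis points.

920 basis points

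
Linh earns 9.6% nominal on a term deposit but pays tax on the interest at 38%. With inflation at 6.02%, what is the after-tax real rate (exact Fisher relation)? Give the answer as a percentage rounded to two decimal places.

After-tax nominal return = 9.6% × (1 − 0.38) = 5.9520%.
1 + r = 1.05952 / 1.06020 = 0.999359
After-tax real rate = 0.999359 − 1 → -0.06%.

-0.06%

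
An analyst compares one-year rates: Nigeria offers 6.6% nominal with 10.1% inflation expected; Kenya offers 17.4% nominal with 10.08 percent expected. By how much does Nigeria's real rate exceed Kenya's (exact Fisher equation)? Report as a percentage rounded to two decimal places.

Nigeria: (1 + 0.0660)/(1 + 0.1010) − 1 = -3.1789%
Kenya: (1 + 0.1740)/(1 + 0.1008) − 1 = 6.6497%
Differential = -3.1789% − 6.6497% = -9.8286% → -9.83%.

-9.83%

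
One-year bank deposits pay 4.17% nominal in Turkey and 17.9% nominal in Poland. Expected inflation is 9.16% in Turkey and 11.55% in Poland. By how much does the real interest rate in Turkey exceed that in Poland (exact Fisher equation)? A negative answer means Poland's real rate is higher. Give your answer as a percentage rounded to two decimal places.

-10.26%

Turkey: (1 + 0.0417)/(1 + 0.0916) − 1 = -4.5713%
Poland: (1 + 0.1790)/(1 + 0.1155) − 1 = 5.6925%
Differential = -4.5713% − 5.6925% = -10.2638% → -10.26%.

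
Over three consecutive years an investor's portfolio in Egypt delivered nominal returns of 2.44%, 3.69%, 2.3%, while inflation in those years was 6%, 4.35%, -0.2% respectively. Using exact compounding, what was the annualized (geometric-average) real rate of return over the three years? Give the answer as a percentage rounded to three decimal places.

Compound the nominal returns: 1.0244 × 1.0369 × 1.0230 = 1.08663097.
Compound inflation: 1.0600 × 1.0435 × 0.9980 = 1.10389778.
Deflate: 1.08663097 / 1.10389778 = 0.98435832.
Annualized real rate = 0.98435832^(1/3) − 1 = -0.5241% → -0.524%.

-0.524%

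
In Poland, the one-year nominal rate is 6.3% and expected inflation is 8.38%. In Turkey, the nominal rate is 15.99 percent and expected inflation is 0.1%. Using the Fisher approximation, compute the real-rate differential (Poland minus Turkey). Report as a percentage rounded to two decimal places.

Poland: 6.3% − 8.38% = -2.080%
Turkey: 15.99% − 0.1% = 15.890%
Differential = -17.970% → -17.97%.

-17.97%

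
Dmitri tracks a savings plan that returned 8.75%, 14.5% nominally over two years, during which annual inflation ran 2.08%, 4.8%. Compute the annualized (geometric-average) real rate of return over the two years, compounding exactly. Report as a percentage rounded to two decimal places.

Compound the nominal returns: 1.0875 × 1.1450 = 1.24518750.
Compound inflation: 1.0208 × 1.0480 = 1.06979840.
Deflate: 1.24518750 / 1.06979840 = 1.16394594.
Annualized real rate = 1.16394594^(1/2) − 1 = 7.8863% → 7.89%.

7.89%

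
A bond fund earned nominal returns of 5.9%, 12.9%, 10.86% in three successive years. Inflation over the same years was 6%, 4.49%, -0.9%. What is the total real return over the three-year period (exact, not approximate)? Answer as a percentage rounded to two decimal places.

Nominal growth factor = 1.0590 × 1.1290 × 1.1086 = 1.325454
Price-level growth factor = 1.0600 × 1.0449 × 0.9910 = 1.097626
Real growth factor = 1.325454 / 1.097626 = 1.207565
Total real return = 1.207565 − 1 → 20.76%.

20.76%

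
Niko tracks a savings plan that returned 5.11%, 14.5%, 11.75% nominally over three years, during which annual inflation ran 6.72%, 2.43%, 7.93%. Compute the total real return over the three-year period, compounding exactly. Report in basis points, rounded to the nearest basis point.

1399 basis points

Nominal growth factor = 1.0511 × 1.1450 × 1.1175 = 1.344922
Price-level growth factor = 1.0672 × 1.0243 × 1.0793 = 1.179818
Real growth factor = 1.344922 / 1.179818 = 1.139940
Total real return = 1.139940 − 1 → 1399 basis points.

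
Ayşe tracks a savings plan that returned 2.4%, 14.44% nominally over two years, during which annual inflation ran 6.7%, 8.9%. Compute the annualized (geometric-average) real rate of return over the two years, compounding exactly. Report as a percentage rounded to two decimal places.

Compound the nominal returns: 1.0240 × 1.1444 = 1.17186560.
Compound inflation: 1.0670 × 1.0890 = 1.16196300.
Deflate: 1.17186560 / 1.16196300 = 1.00852230.
Annualized real rate = 1.00852230^(1/2) − 1 = 0.4252% → 0.43%.

0.43%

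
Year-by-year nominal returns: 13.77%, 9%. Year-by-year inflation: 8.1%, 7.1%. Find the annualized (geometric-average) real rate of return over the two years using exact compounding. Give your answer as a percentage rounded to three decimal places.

Nominal growth factor = 1.1377 × 1.0900 = 1.24009300
Price-level growth factor = 1.0810 × 1.0710 = 1.15775100
Real growth factor = 1.24009300 / 1.15775100 = 1.07112237
Annualized real rate = 1.07112237^(1/2) − 1 = 3.4950% → 3.495%.

3.495%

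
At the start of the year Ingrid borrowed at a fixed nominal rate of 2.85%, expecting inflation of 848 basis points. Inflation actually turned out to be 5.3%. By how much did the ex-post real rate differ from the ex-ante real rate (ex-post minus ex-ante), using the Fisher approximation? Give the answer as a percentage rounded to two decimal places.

Ex-ante: 2.85% − 8.48% = -5.630%
Ex-post: 2.85% − 5.3% = -2.450%
Difference (ex-post − ex-ante) = 3.1800% → 3.18%.

3.18%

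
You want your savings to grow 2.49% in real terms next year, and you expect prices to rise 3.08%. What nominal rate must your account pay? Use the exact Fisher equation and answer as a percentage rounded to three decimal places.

(1 + i) = (1 + r)(1 + π) = 1.02490 × 1.03080 = 1.05646692
i = 1.05646692 − 1, so the required nominal rate is 5.647%.

5.647%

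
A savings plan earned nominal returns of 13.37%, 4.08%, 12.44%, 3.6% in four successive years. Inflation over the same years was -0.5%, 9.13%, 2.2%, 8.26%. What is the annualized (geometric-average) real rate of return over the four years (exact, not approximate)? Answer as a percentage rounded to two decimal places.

Nominal growth factor = 1.1337 × 1.0408 × 1.1244 × 1.0360 = 1.37450405
Price-level growth factor = 0.9950 × 1.0913 × 1.0220 × 1.0826 = 1.20139592
Real growth factor = 1.37450405 / 1.20139592 = 1.14408915
Annualized real rate = 1.14408915^(1/4) − 1 = 3.4225% → 3.42%.

3.42%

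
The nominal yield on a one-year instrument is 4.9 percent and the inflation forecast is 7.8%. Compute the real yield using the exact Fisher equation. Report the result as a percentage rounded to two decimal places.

By the Fisher identity, 1 + r = (1 + i)/(1 + π).
1 + r = 1.04900 / 1.07800 = 0.973098
r = 0.973098 − 1 = -2.6902%, i.e. -2.69%.

-2.69%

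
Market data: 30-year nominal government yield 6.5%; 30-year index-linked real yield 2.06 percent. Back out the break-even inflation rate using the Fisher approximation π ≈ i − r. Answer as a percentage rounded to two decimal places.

π ≈ i − r = 6.5% − 2.06% → 4.44%.

4.44%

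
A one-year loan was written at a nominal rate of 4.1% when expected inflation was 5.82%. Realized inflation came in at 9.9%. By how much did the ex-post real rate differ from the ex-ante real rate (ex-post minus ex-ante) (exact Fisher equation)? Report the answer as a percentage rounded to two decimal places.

-3.65%

Ex-ante: (1 + 0.0410)/(1 + 0.0582) − 1 = -1.6254%
Ex-post: (1 + 0.0410)/(1 + 0.0990) − 1 = -5.2775%
Difference (ex-post − ex-ante) = -3.6521% → -3.65%.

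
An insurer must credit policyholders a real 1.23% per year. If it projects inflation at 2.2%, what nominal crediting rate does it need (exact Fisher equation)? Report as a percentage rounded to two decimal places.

(1 + i) = (1 + r)(1 + π) = 1.01230 × 1.02200 = 1.0345706
i = 1.0345706 − 1, so the required nominal rate is 3.46%.

3.46%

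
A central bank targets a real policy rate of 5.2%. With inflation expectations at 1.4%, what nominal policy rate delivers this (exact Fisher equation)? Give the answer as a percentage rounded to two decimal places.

6.67%

(1 + i) = (1 + r)(1 + π) = 1.05200 × 1.01400 = 1.066728
i = 1.066728 − 1, so the required nominal rate is 6.67%.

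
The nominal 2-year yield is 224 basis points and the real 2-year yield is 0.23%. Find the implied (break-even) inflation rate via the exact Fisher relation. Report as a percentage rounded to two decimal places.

2.01%

(1 + π) = (1 + i)/(1 + r) = 1.02240 / 1.00230 = 1.020054
Break-even inflation = 1.020054 − 1 → 2.01%.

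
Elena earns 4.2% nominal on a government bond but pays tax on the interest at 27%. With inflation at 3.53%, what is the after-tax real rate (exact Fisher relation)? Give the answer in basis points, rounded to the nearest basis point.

-45 basis points

After-tax nominal return = 4.2% × (1 − 0.27) = 3.0660%.
1 + r = 1.03066 / 1.03530 = 0.995518
After-tax real rate = 0.995518 − 1 → -45 basis points.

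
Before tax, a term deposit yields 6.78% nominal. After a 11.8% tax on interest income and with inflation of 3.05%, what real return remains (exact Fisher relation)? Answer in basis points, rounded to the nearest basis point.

284 basis points

After-tax nominal return = 6.78% × (1 − 0.118) = 5.97996%.
1 + r = 1.0597996 / 1.03050 = 1.028432
After-tax real rate = 1.028432 − 1 → 284 basis points.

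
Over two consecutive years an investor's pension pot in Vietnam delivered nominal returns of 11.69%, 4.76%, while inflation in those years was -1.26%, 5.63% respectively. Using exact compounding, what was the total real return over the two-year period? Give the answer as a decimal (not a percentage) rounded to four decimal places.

0.1218

Nominal growth factor = 1.1169 × 1.0476 = 1.170064
Price-level growth factor = 0.9874 × 1.0563 = 1.042991
Real growth factor = 1.170064 / 1.042991 = 1.121836
Total real return = 1.121836 − 1 → 0.1218.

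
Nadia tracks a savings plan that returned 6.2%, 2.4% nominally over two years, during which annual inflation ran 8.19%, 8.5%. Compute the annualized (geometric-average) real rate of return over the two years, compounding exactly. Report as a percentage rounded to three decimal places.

Nominal growth factor = 1.0620 × 1.0240 = 1.08748800
Price-level growth factor = 1.0819 × 1.0850 = 1.17386150
Real growth factor = 1.08748800 / 1.17386150 = 0.92641934
Annualized real rate = 0.92641934^(1/2) − 1 = -3.7493% → -3.749%.

-3.749%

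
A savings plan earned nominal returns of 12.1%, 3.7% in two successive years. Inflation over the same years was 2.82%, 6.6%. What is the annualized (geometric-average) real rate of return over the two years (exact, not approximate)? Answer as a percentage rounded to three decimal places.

2.985%

Compound the nominal returns: 1.1210 × 1.0370 = 1.16247700.
Compound inflation: 1.0282 × 1.0660 = 1.09606120.
Deflate: 1.16247700 / 1.09606120 = 1.06059497.
Annualized real rate = 1.06059497^(1/2) − 1 = 2.9852% → 2.985%.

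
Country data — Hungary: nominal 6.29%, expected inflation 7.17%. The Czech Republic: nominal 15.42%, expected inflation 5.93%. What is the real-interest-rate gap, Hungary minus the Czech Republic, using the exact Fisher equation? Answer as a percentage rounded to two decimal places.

-9.78%

Hungary: (1 + 0.0629)/(1 + 0.0717) − 1 = -0.8211%
The Czech Republic: (1 + 0.1542)/(1 + 0.0593) − 1 = 8.9587%
Differential = -0.8211% − 8.9587% = -9.7799% → -9.78%.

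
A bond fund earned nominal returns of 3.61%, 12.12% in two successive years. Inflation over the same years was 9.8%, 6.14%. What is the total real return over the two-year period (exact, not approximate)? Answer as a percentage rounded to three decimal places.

Compound the nominal returns: 1.0361 × 1.1212 = 1.161675.
Compound inflation: 1.0980 × 1.0614 = 1.165417.
Deflate: 1.161675 / 1.165417 = 0.996789.
Total real return = 0.996789 − 1 → -0.321%.

-0.321%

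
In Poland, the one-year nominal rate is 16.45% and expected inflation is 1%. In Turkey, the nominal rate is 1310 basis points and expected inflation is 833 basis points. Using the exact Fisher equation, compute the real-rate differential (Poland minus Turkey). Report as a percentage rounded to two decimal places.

10.89%

Poland: (1 + 0.1645)/(1 + 0.0100) − 1 = 15.2970%
Turkey: (1 + 0.1310)/(1 + 0.0833) − 1 = 4.4032%
Differential = 15.2970% − 4.4032% = 10.8938% → 10.89%.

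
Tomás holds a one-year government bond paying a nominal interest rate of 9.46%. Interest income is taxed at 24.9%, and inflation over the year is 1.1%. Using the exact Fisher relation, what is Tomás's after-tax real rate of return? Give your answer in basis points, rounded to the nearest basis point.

After-tax nominal return = 9.46% × (1 − 0.249) = 7.10446%.
1 + r = 1.0710446 / 1.01100 = 1.059391
After-tax real rate = 1.059391 − 1 → 594 basis points.

594 basis points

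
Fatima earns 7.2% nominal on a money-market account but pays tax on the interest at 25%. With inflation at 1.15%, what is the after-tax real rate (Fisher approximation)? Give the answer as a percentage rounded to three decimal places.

4.250%

After-tax nominal return = 7.2% × (1 − 0.25) = 5.4000%.
r ≈ 5.4000% − 1.15% → 4.250%.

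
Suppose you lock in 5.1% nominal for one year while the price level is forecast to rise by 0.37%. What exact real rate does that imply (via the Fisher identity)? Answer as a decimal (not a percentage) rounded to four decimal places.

By the Fisher identity, 1 + r = (1 + i)/(1 + π).
1 + r = 1.05100 / 1.00370 = 1.047126
r = 1.047126 − 1 = 4.7126%, i.e. 0.0471.

0.0471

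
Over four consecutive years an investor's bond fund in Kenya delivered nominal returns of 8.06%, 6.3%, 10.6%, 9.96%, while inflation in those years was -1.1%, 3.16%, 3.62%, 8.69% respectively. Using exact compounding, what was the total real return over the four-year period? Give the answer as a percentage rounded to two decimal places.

Compound the nominal returns: 1.0806 × 1.0630 × 1.1060 × 1.0996 = 1.396973.
Compound inflation: 0.9890 × 1.0316 × 1.0362 × 1.0869 = 1.149055.
Deflate: 1.396973 / 1.149055 = 1.215758.
Total real return = 1.215758 − 1 → 21.58%.

21.58%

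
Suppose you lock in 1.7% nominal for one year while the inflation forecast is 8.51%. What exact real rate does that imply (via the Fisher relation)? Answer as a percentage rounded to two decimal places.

By the Fisher relation, 1 + r = (1 + i)/(1 + π).
1 + r = 1.01700 / 1.08510 = 0.937241
r = 0.937241 − 1 = -6.2759%, i.e. -6.28%.

-6.28%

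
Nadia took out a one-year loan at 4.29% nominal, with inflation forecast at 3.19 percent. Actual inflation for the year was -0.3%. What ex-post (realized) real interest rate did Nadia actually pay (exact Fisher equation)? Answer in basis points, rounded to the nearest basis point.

460 basis points

Ex-post: (1 + 0.0429)/(1 − 0.0030) − 1 = 4.6038%
So the realized real rate is 460 basis points.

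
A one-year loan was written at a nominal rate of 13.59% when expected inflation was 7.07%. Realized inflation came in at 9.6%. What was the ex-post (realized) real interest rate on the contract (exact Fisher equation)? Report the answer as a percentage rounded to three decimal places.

Ex-post: (1 + 0.1359)/(1 + 0.0960) − 1 = 3.64051%
So the realized real rate is 3.641%.

3.641%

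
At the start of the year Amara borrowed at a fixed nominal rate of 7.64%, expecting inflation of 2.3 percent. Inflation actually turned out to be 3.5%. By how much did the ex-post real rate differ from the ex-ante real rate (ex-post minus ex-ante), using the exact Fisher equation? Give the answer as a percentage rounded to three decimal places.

-1.220%

Ex-ante: (1 + 0.0764)/(1 + 0.0230) − 1 = 5.2199%
Ex-post: (1 + 0.0764)/(1 + 0.0350) − 1 = 4.0000%
Difference (ex-post − ex-ante) = -1.2199% → -1.220%.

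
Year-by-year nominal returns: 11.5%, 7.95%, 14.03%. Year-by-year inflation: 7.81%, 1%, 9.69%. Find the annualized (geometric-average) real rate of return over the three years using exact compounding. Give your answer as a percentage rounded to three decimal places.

4.743%

Compound the nominal returns: 1.1150 × 1.0795 × 1.1403 = 1.372513543.
Compound inflation: 1.0781 × 1.0100 × 1.0969 = 1.194393569.
Deflate: 1.372513543 / 1.194393569 = 1.149130051.
Annualized real rate = 1.149130051^(1/3) − 1 = 4.74253% → 4.743%.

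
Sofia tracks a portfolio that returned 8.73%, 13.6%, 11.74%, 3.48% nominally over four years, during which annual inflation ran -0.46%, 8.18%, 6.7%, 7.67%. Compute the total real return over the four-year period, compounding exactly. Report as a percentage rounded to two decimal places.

15.45%

Compound the nominal returns: 1.0873 × 1.1360 × 1.1174 × 1.0348 = 1.428212.
Compound inflation: 0.9954 × 1.0818 × 1.0670 × 1.0767 = 1.237097.
Deflate: 1.428212 / 1.237097 = 1.154487.
Total real return = 1.154487 − 1 → 15.45%.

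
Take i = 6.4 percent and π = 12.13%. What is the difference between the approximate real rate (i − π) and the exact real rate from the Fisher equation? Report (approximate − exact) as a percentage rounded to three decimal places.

-0.620%

Approximate: r ≈ 6.400% − 12.130% = -5.7300%
Exact: (1 + 0.0640)/(1 + 0.1213) − 1 = -5.1101%
Error = -5.7300% − (-5.1101%) = -0.6199% → -0.620%.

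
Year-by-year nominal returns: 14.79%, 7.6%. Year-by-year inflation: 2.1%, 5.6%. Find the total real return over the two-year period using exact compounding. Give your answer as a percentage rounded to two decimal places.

14.56%

Nominal growth factor = 1.1479 × 1.0760 = 1.235140
Price-level growth factor = 1.0210 × 1.0560 = 1.078176
Real growth factor = 1.235140 / 1.078176 = 1.145583
Total real return = 1.145583 − 1 → 14.56%.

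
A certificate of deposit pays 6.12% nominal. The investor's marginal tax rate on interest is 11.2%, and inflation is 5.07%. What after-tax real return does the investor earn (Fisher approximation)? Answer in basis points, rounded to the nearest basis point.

After-tax nominal return = 6.12% × (1 − 0.112) = 5.43456%.
r ≈ 5.43456% − 5.07% → 36 basis points.

36 basis points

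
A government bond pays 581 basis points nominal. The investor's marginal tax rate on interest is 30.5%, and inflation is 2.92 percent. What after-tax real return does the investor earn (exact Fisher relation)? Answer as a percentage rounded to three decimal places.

1.086%

After-tax nominal return = 5.81% × (1 − 0.305) = 4.03795%.
1 + r = 1.0403795 / 1.02920 = 1.010862
After-tax real rate = 1.010862 − 1 → 1.086%.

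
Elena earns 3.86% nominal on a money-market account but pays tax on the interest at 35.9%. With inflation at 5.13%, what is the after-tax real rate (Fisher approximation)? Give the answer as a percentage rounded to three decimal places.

-2.656%

After-tax nominal return = 3.86% × (1 − 0.359) = 2.47426%.
r ≈ 2.47426% − 5.13% → -2.656%.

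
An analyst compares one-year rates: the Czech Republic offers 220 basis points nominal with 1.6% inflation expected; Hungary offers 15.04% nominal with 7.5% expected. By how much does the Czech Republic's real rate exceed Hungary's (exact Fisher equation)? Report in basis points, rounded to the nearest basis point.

-642 basis points

The Czech Republic: (1 + 0.0220)/(1 + 0.0160) − 1 = 0.5906%
Hungary: (1 + 0.1504)/(1 + 0.0750) − 1 = 7.0140%
Differential = 0.5906% − 7.0140% = -6.4234% → -642 basis points.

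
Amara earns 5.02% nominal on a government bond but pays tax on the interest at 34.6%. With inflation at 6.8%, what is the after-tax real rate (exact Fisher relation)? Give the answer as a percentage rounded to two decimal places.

After-tax nominal return = 5.02% × (1 − 0.346) = 3.28308%.
1 + r = 1.0328308 / 1.06800 = 0.967070
After-tax real rate = 0.967070 − 1 → -3.29%.

-3.29%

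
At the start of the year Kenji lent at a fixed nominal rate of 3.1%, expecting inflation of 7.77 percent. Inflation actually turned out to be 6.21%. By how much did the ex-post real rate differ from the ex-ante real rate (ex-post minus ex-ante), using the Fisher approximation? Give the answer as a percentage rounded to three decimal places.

1.560%

Ex-ante: 3.1% − 7.77% = -4.670%
Ex-post: 3.1% − 6.21% = -3.110%
Difference (ex-post − ex-ante) = 1.5600% → 1.560%.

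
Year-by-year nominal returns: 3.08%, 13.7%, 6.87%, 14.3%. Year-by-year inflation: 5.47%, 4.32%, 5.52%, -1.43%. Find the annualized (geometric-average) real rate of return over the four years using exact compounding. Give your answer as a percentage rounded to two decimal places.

5.76%

Nominal growth factor = 1.0308 × 1.1370 × 1.0687 × 1.1430 = 1.43165019
Price-level growth factor = 1.0547 × 1.0432 × 1.0552 × 0.9857 = 1.14439529
Real growth factor = 1.43165019 / 1.14439529 = 1.25101020
Annualized real rate = 1.25101020^(1/4) − 1 = 5.7585% → 5.76%.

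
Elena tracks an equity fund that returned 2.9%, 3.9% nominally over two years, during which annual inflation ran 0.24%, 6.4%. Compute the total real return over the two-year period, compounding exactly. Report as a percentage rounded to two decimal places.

Nominal growth factor = 1.0290 × 1.0390 = 1.069131
Price-level growth factor = 1.0024 × 1.0640 = 1.066554
Real growth factor = 1.069131 / 1.066554 = 1.002417
Total real return = 1.002417 − 1 → 0.24%.

0.24%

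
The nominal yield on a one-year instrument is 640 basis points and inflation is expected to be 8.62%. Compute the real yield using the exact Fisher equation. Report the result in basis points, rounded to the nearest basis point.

-204 basis points

1 + r = 1.06400 / 1.08620 = 0.979562
r = 0.979562 − 1 = -2.0438%, i.e. -204 basis points.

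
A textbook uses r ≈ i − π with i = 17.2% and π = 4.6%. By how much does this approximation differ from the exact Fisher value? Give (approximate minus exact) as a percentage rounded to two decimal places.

0.55%

Approximate: r ≈ 17.200% − 4.600% = 12.6000%
Exact: (1 + 0.1720)/(1 + 0.0460) − 1 = 12.0459%
Error = 12.6000% − 12.0459% = 0.5541% → 0.55%.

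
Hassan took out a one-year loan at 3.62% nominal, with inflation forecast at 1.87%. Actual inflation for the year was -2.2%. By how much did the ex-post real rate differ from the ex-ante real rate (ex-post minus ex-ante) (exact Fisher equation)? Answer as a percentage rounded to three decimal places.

4.233%

Ex-ante: (1 + 0.0362)/(1 + 0.0187) − 1 = 1.7179%
Ex-post: (1 + 0.0362)/(1 − 0.0220) − 1 = 5.9509%
Difference (ex-post − ex-ante) = 4.2330% → 4.233%.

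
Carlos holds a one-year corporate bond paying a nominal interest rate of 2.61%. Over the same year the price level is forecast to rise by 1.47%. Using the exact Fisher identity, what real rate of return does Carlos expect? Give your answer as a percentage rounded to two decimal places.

1.12%

By the Fisher identity, 1 + r = (1 + i)/(1 + π).
1 + r = 1.02610 / 1.01470 = 1.011235
r = 1.011235 − 1 = 1.1235%, i.e. 1.12%.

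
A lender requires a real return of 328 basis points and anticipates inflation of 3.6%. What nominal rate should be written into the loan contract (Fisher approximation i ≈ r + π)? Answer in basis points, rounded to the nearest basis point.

i ≈ r + π = 3.28% + 3.6% = 688 basis points.

688 basis points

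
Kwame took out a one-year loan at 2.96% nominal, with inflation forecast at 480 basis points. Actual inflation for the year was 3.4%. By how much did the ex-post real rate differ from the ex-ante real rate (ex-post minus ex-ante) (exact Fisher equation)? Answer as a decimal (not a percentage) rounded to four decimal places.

0.0133

Ex-ante: (1 + 0.0296)/(1 + 0.0480) − 1 = -1.7557%
Ex-post: (1 + 0.0296)/(1 + 0.0340) − 1 = -0.4255%
Difference (ex-post − ex-ante) = 1.3302% → 0.0133.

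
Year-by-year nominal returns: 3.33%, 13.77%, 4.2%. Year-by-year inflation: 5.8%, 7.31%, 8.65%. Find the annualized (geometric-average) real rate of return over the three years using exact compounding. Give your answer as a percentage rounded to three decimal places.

Nominal growth factor = 1.0333 × 1.1377 × 1.0420 = 1.22496000
Price-level growth factor = 1.0580 × 1.0731 × 1.0865 = 1.23354669
Real growth factor = 1.22496000 / 1.23354669 = 0.99303902
Annualized real rate = 0.99303902^(1/3) − 1 = -0.2326% → -0.233%.

-0.233%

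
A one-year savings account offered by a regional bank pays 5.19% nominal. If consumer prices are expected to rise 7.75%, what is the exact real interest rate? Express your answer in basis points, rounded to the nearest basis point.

-238 basis points

By the Fisher equation, 1 + r = (1 + i)/(1 + π).
1 + r = 1.05190 / 1.07750 = 0.976241
r = 0.976241 − 1 = -2.3759%, i.e. -238 basis points.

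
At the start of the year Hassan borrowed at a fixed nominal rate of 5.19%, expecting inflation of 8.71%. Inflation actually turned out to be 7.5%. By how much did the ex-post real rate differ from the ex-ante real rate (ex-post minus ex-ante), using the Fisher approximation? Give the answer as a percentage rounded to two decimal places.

1.21%

Ex-ante: 5.19% − 8.71% = -3.520%
Ex-post: 5.19% − 7.5% = -2.310%
Difference (ex-post − ex-ante) = 1.2100% → 1.21%.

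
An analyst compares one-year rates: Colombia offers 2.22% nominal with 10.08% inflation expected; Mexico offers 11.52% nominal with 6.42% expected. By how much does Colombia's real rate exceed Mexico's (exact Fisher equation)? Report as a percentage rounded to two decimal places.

Colombia: (1 + 0.0222)/(1 + 0.1008) − 1 = -7.1403%
Mexico: (1 + 0.1152)/(1 + 0.0642) − 1 = 4.7923%
Differential = -7.1403% − 4.7923% = -11.9326% → -11.93%.

-11.93%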